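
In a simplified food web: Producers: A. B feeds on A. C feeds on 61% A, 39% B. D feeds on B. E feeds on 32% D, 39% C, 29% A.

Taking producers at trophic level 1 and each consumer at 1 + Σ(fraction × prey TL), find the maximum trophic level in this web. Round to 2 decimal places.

B: 1 + 1 = 2
C: 1 + (0.61×1 + 0.39×2) = 2.39
D: 1 + 2 = 3
E: 1 + (0.32×3 + 0.39×2.39 + 0.29×1) = 3.1821

3.18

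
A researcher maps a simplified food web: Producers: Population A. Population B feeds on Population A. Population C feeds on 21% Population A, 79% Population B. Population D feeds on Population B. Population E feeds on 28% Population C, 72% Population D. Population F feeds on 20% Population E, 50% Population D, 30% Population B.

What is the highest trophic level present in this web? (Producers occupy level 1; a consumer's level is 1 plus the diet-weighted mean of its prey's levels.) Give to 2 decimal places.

Population B: 1 + 1 = 2
Population C: 1 + (0.21×1 + 0.79×2) = 2.79
Population D: 1 + 2 = 3
Population E: 1 + (0.28×2.79 + 0.72×3) = 3.9412
Population F: 1 + (0.2×3.9412 + 0.5×3 + 0.3×2) = 3.88824

3.94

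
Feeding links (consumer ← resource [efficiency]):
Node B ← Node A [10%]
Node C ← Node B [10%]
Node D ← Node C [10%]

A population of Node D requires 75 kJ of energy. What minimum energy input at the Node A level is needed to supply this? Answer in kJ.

75000 kJ

Cumulative transfer efficiency: 0.1 × 0.1 × 0.1 = 0.001
Node A energy = 75 / 0.001 = 75000 kJ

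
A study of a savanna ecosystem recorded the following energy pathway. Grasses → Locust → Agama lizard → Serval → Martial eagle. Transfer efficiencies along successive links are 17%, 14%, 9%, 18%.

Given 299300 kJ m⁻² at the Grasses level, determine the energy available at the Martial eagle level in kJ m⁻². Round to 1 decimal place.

Locust: 299300 × 0.17 = 50881 kJ m⁻²
Agama lizard: 50881 × 0.14 = 7123.34 kJ m⁻²
Serval: 7123.34 × 0.09 = 641.1006 kJ m⁻²
Martial eagle: 641.1006 × 0.18 = 115.398108 kJ m⁻²

115.4 kJ m⁻²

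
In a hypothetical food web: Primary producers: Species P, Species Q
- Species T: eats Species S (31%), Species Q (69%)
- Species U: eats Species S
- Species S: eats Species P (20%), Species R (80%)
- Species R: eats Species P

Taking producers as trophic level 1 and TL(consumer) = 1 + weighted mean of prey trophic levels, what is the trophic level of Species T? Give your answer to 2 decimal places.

2.56

Species R: 1 + 1 = 2
Species S: 1 + (0.2×1 + 0.8×2) = 2.8
Species T: 1 + (0.31×2.8 + 0.69×1) = 2.558
Species U: 1 + 2.8 = 3.8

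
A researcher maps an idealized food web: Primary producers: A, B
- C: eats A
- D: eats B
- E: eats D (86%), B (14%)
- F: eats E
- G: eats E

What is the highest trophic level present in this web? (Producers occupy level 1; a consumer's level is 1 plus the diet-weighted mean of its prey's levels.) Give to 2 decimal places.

3.86

C: 1 + 1 = 2
D: 1 + 1 = 2
E: 1 + (0.86×2 + 0.14×1) = 2.86
F: 1 + 2.86 = 3.86
G: 1 + 2.86 = 3.86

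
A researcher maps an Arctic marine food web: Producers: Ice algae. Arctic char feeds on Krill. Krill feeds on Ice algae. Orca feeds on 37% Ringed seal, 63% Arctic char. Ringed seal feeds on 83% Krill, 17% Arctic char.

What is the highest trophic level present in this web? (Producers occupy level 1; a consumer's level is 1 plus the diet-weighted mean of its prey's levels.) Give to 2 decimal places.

Krill: 1 + 1 = 2
Arctic char: 1 + 2 = 3
Ringed seal: 1 + (0.83×2 + 0.17×3) = 3.17
Orca: 1 + (0.37×3.17 + 0.63×3) = 4.0629

4.06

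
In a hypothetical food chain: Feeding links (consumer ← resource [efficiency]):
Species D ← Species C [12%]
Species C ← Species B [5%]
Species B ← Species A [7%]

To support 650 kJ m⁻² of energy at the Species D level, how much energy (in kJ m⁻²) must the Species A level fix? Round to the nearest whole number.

1547619 kJ m⁻²

Cumulative transfer efficiency: 0.07 × 0.05 × 0.12 = 0.00042
Species A energy = 650 / 0.00042 = 1547619 kJ m⁻²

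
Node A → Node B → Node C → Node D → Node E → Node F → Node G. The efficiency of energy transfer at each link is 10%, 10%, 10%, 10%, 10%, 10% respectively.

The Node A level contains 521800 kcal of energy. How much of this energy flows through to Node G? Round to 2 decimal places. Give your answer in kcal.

Node B: 521800 × 0.1 = 52180 kcal
Node C: 52180 × 0.1 = 5218 kcal
Node D: 5218 × 0.1 = 521.8 kcal
Node E: 521.8 × 0.1 = 52.18 kcal
Node F: 52.18 × 0.1 = 5.218 kcal
Node G: 5.218 × 0.1 = 0.5218 kcal

0.52 kcal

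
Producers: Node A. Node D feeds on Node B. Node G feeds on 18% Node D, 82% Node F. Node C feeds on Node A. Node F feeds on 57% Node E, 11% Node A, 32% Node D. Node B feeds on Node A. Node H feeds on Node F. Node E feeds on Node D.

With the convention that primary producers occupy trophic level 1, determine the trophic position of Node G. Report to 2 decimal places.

Node B: 1 + 1 = 2
Node C: 1 + 1 = 2
Node D: 1 + 2 = 3
Node E: 1 + 3 = 4
Node F: 1 + (0.57×4 + 0.11×1 + 0.32×3) = 4.35
Node G: 1 + (0.18×3 + 0.82×4.35) = 5.107
Node H: 1 + 4.35 = 5.35

5.11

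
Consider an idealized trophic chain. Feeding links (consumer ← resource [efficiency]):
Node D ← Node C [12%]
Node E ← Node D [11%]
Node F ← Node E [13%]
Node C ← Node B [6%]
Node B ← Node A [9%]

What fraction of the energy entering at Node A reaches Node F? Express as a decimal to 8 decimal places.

Product of link efficiencies: 0.09 × 0.06 × 0.12 × 0.11 × 0.13 = 0.0000092664

0.00000927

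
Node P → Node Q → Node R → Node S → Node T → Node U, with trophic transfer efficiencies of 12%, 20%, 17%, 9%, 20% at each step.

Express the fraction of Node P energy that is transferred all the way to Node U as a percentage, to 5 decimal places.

0.00734%

Product of link efficiencies: 0.12 × 0.2 × 0.17 × 0.09 × 0.2 = 0.00007344
As a percentage: 0.00007344 × 100 = 0.00734%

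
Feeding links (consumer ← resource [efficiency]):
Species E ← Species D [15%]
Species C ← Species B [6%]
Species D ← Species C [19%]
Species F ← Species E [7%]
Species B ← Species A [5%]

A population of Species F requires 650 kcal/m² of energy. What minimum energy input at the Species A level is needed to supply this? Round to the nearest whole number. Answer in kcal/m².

Cumulative transfer efficiency: 0.05 × 0.06 × 0.19 × 0.15 × 0.07 = 0.000005985
Species A energy = 650 / 0.000005985 = 108604845 kcal/m²

108604845 kcal/m²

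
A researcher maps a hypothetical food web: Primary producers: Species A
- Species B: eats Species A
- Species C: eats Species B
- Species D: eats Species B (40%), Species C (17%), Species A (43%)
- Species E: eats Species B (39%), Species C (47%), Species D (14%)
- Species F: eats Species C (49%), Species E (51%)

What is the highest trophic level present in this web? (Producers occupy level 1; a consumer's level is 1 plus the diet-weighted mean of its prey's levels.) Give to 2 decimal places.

4.29

Species B: 1 + 1 = 2
Species C: 1 + 2 = 3
Species D: 1 + (0.4×2 + 0.17×3 + 0.43×1) = 2.74
Species E: 1 + (0.39×2 + 0.47×3 + 0.14×2.74) = 3.5736
Species F: 1 + (0.49×3 + 0.51×3.5736) = 4.292536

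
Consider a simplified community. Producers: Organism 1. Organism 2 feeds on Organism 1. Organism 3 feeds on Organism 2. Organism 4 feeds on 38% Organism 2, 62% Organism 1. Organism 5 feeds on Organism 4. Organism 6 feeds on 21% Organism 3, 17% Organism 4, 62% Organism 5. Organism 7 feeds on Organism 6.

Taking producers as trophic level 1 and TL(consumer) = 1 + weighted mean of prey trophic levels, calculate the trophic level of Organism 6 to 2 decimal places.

4.13

Organism 2: 1 + 1 = 2
Organism 3: 1 + 2 = 3
Organism 4: 1 + (0.38×2 + 0.62×1) = 2.38
Organism 5: 1 + 2.38 = 3.38
Organism 6: 1 + (0.21×3 + 0.17×2.38 + 0.62×3.38) = 4.1302
Organism 7: 1 + 4.1302 = 5.1302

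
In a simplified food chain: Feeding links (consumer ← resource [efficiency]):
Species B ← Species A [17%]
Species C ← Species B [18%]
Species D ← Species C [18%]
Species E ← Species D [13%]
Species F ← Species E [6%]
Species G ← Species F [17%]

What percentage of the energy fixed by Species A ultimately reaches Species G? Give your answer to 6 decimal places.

0.000730%

Product of link efficiencies: 0.17 × 0.18 × 0.18 × 0.13 × 0.06 × 0.17 = 0.000007303608
As a percentage: 0.000007303608 × 100 = 0.000730%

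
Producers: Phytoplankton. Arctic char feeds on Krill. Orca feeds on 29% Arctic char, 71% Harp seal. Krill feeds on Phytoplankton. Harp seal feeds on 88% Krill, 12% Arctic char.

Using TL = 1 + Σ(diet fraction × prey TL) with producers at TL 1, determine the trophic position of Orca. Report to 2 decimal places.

Krill: 1 + 1 = 2
Arctic char: 1 + 2 = 3
Harp seal: 1 + (0.88×2 + 0.12×3) = 3.12
Orca: 1 + (0.29×3 + 0.71×3.12) = 4.0852

4.09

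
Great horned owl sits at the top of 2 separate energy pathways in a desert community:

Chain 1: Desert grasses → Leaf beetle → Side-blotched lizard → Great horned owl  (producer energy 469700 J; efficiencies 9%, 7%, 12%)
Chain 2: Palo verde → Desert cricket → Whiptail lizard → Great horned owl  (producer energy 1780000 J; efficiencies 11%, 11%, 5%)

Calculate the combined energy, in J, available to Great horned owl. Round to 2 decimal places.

1431.99 J

Chain 1: 469700 × 0.09 × 0.07 × 0.12 = 355.0932 J
Chain 2: 1780000 × 0.11 × 0.11 × 0.05 = 1076.9 J
Total at Great horned owl: 355.0932 + 1076.9 = 1431.9932 J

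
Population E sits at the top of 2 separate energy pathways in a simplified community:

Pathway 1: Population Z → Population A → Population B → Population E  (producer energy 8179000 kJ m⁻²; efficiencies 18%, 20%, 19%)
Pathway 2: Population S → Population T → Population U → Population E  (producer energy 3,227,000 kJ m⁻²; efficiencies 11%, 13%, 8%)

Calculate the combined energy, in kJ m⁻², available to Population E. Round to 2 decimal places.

59636.05 kJ m⁻²

Pathway 1: 8179000 × 0.18 × 0.2 × 0.19 = 55944.36 kJ m⁻²
Pathway 2: 3227000 × 0.11 × 0.13 × 0.08 = 3691.688 kJ m⁻²
Total at Population E: 55944.36 + 3691.688 = 59636.048 kJ m⁻²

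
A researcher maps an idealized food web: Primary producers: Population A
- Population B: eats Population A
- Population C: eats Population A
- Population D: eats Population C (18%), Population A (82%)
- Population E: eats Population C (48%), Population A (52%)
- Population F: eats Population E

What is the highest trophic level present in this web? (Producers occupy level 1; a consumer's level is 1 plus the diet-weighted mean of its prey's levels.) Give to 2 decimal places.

Population B: 1 + 1 = 2
Population C: 1 + 1 = 2
Population D: 1 + (0.18×2 + 0.82×1) = 2.18
Population E: 1 + (0.48×2 + 0.52×1) = 2.48
Population F: 1 + 2.48 = 3.48

3.48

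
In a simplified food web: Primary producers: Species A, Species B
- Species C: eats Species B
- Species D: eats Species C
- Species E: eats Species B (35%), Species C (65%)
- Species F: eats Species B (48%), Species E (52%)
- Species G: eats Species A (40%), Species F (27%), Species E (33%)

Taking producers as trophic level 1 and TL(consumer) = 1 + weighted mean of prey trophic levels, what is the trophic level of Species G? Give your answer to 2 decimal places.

Species C: 1 + 1 = 2
Species D: 1 + 2 = 3
Species E: 1 + (0.35×1 + 0.65×2) = 2.65
Species F: 1 + (0.48×1 + 0.52×2.65) = 2.858
Species G: 1 + (0.4×1 + 0.27×2.858 + 0.33×2.65) = 3.04616

3.05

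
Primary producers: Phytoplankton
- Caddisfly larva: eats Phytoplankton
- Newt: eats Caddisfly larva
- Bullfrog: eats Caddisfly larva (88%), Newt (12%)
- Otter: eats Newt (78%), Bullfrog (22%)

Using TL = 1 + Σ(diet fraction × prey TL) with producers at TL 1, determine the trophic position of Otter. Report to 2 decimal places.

Caddisfly larva: 1 + 1 = 2
Newt: 1 + 2 = 3
Bullfrog: 1 + (0.88×2 + 0.12×3) = 3.12
Otter: 1 + (0.78×3 + 0.22×3.12) = 4.0264

4.03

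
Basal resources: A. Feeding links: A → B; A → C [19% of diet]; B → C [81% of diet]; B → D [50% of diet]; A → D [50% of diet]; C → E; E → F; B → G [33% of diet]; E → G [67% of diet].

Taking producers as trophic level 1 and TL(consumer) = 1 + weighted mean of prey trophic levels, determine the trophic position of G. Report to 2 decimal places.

B: 1 + 1 = 2
C: 1 + (0.19×1 + 0.81×2) = 2.81
D: 1 + (0.5×2 + 0.5×1) = 2.5
E: 1 + 2.81 = 3.81
F: 1 + 3.81 = 4.81
G: 1 + (0.33×2 + 0.67×3.81) = 4.2127

4.21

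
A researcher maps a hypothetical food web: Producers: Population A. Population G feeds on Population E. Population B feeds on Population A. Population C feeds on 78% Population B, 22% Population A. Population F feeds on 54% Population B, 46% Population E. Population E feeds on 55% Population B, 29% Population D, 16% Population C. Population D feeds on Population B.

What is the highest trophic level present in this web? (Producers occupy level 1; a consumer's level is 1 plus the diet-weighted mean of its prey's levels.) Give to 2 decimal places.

4.41

Population B: 1 + 1 = 2
Population C: 1 + (0.78×2 + 0.22×1) = 2.78
Population D: 1 + 2 = 3
Population E: 1 + (0.55×2 + 0.29×3 + 0.16×2.78) = 3.4148
Population F: 1 + (0.54×2 + 0.46×3.4148) = 3.650808
Population G: 1 + 3.4148 = 4.4148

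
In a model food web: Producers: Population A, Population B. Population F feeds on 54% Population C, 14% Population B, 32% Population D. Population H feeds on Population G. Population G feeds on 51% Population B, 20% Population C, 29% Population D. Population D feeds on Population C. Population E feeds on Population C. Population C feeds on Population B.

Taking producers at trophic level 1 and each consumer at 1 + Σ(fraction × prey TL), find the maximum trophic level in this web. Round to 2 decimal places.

Population C: 1 + 1 = 2
Population D: 1 + 2 = 3
Population E: 1 + 2 = 3
Population F: 1 + (0.54×2 + 0.14×1 + 0.32×3) = 3.18
Population G: 1 + (0.51×1 + 0.2×2 + 0.29×3) = 2.78
Population H: 1 + 2.78 = 3.78

3.78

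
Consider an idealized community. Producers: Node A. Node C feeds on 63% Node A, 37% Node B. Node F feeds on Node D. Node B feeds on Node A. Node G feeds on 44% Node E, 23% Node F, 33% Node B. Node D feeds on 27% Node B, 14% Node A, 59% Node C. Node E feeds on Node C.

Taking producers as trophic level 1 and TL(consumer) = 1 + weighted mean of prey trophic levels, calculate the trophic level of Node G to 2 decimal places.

4.08

Node B: 1 + 1 = 2
Node C: 1 + (0.63×1 + 0.37×2) = 2.37
Node D: 1 + (0.27×2 + 0.14×1 + 0.59×2.37) = 3.0783
Node E: 1 + 2.37 = 3.37
Node F: 1 + 3.0783 = 4.0783
Node G: 1 + (0.44×3.37 + 0.23×4.0783 + 0.33×2) = 4.080809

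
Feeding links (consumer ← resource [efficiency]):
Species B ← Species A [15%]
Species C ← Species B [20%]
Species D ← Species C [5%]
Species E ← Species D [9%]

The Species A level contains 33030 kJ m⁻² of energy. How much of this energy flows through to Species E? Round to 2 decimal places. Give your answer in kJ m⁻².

4.46 kJ m⁻²

Species B: 33030 × 0.15 = 4954.5 kJ m⁻²
Species C: 4954.5 × 0.2 = 990.9 kJ m⁻²
Species D: 990.9 × 0.05 = 49.545 kJ m⁻²
Species E: 49.545 × 0.09 = 4.45905 kJ m⁻²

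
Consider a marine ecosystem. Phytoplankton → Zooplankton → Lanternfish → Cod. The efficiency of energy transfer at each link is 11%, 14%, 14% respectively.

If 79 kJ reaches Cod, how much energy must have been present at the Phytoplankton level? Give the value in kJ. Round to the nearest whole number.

36642 kJ

Cumulative transfer efficiency: 0.11 × 0.14 × 0.14 = 0.002156
Phytoplankton energy = 79 / 0.002156 = 36642 kJ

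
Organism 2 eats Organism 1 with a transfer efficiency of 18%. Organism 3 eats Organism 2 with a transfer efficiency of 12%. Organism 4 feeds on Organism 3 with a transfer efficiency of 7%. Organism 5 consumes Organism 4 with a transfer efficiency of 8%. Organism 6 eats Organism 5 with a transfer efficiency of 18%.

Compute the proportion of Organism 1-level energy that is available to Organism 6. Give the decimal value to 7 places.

0.0000218

Product of link efficiencies: 0.18 × 0.12 × 0.07 × 0.08 × 0.18 = 0.0000217728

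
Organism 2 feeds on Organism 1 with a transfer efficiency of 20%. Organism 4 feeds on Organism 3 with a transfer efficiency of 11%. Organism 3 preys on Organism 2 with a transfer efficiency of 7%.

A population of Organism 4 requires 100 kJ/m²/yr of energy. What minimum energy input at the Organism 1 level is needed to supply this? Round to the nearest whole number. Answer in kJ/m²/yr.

Cumulative transfer efficiency: 0.2 × 0.07 × 0.11 = 0.00154
Organism 1 energy = 100 / 0.00154 = 64935 kJ/m²/yr

64935 kJ/m²/yr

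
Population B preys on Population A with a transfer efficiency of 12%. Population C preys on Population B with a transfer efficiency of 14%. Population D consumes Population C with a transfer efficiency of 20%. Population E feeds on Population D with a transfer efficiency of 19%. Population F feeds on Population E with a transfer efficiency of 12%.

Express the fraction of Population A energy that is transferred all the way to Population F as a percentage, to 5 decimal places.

Product of link efficiencies: 0.12 × 0.14 × 0.2 × 0.19 × 0.12 = 0.000076608
As a percentage: 0.000076608 × 100 = 0.00766%

0.00766%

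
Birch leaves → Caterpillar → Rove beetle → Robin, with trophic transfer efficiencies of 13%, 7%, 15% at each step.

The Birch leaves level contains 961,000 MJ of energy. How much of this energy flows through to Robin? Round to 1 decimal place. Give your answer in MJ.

Caterpillar: 961000 × 0.13 = 124930 MJ
Rove beetle: 124930 × 0.07 = 8745.1 MJ
Robin: 8745.1 × 0.15 = 1311.765 MJ

1311.8 MJ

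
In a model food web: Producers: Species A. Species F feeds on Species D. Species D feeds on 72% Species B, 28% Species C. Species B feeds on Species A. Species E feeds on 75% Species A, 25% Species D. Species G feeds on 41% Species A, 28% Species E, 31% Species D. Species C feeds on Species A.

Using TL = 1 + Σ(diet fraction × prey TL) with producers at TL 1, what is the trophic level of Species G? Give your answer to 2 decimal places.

Species B: 1 + 1 = 2
Species C: 1 + 1 = 2
Species D: 1 + (0.72×2 + 0.28×2) = 3
Species E: 1 + (0.75×1 + 0.25×3) = 2.5
Species F: 1 + 3 = 4
Species G: 1 + (0.41×1 + 0.28×2.5 + 0.31×3) = 3.04

3.04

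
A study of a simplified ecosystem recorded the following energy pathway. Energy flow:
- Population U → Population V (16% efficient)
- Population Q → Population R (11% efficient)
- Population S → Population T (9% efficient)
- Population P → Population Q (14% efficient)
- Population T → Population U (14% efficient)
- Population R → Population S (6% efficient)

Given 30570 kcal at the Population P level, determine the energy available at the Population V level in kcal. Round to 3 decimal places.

Population Q: 30570 × 0.14 = 4279.8 kcal
Population R: 4279.8 × 0.11 = 470.778 kcal
Population S: 470.778 × 0.06 = 28.24668 kcal
Population T: 28.24668 × 0.09 = 2.5422012 kcal
Population U: 2.5422012 × 0.14 = 0.355908168 kcal
Population V: 0.355908168 × 0.16 = 0.05694530688 kcal

0.057 kcal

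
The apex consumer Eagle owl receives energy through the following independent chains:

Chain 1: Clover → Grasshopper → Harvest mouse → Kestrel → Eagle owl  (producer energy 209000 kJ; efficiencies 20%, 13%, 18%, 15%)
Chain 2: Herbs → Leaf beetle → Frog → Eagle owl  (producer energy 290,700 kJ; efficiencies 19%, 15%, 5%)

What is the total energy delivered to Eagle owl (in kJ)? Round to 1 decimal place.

561.0 kJ

Chain 1: 209000 × 0.2 × 0.13 × 0.18 × 0.15 = 146.718 kJ
Chain 2: 290700 × 0.19 × 0.15 × 0.05 = 414.2475 kJ
Total at Eagle owl: 146.718 + 414.2475 = 560.9655 kJ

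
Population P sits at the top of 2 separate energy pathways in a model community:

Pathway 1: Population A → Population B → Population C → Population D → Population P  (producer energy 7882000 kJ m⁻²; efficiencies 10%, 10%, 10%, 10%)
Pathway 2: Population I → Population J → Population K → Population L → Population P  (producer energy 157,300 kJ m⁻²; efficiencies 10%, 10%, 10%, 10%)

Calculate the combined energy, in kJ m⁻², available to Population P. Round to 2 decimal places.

Pathway 1: 7882000 × 0.1 × 0.1 × 0.1 × 0.1 = 788.2 kJ m⁻²
Pathway 2: 157300 × 0.1 × 0.1 × 0.1 × 0.1 = 15.73 kJ m⁻²
Total at Population P: 788.2 + 15.73 = 803.93 kJ m⁻²

803.93 kJ m⁻²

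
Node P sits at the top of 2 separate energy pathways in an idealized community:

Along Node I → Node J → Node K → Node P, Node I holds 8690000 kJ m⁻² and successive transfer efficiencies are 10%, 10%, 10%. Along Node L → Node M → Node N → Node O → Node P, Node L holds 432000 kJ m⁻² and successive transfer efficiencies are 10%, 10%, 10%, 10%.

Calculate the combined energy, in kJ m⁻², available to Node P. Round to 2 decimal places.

8733.20 kJ m⁻²

Via Node I: 8690000 × 0.1 × 0.1 × 0.1 = 8690 kJ m⁻²
Via Node L: 432000 × 0.1 × 0.1 × 0.1 × 0.1 = 43.2 kJ m⁻²
Total at Node P: 8690 + 43.2 = 8733.2 kJ m⁻²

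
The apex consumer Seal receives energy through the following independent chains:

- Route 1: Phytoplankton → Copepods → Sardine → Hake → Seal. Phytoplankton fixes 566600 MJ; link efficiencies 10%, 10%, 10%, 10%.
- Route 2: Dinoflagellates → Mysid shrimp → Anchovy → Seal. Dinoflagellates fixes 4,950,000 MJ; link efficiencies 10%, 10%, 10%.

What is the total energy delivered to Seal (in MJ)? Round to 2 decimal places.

5006.66 MJ

Route 1: 566600 × 0.1 × 0.1 × 0.1 × 0.1 = 56.66 MJ
Route 2: 4950000 × 0.1 × 0.1 × 0.1 = 4950 MJ
Total at Seal: 56.66 + 4950 = 5006.66 MJ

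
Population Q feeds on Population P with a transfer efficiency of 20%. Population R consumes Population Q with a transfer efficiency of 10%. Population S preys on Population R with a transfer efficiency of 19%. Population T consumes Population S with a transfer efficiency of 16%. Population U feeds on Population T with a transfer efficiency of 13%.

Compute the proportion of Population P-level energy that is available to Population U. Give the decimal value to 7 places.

Product of link efficiencies: 0.2 × 0.1 × 0.19 × 0.16 × 0.13 = 0.00007904

0.0000790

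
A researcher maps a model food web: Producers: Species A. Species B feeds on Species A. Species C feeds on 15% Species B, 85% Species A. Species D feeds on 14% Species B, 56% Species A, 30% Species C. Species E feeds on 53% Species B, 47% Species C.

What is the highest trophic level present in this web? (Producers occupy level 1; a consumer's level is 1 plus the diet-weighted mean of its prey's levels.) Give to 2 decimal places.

3.07

Species B: 1 + 1 = 2
Species C: 1 + (0.15×2 + 0.85×1) = 2.15
Species D: 1 + (0.14×2 + 0.56×1 + 0.3×2.15) = 2.485
Species E: 1 + (0.53×2 + 0.47×2.15) = 3.0705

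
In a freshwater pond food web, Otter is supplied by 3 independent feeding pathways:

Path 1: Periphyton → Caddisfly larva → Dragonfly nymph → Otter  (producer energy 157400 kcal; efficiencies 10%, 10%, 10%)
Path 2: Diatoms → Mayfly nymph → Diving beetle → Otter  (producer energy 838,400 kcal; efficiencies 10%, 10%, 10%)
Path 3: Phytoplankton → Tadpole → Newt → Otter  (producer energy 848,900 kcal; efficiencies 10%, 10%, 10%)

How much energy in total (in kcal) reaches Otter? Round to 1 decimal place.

Path 1: 157400 × 0.1 × 0.1 × 0.1 = 157.4 kcal
Path 2: 838400 × 0.1 × 0.1 × 0.1 = 838.4 kcal
Path 3: 848900 × 0.1 × 0.1 × 0.1 = 848.9 kcal
Total at Otter: 157.4 + 838.4 + 848.9 = 1844.7 kcal

1844.7 kcal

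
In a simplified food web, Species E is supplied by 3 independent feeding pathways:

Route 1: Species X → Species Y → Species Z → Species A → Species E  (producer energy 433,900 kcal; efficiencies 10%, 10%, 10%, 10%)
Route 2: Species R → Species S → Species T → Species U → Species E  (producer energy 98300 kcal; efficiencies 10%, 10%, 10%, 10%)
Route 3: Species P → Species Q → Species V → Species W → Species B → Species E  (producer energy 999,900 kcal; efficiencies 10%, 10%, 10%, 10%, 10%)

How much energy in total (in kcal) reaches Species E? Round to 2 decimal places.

63.22 kcal

Route 1: 433900 × 0.1 × 0.1 × 0.1 × 0.1 = 43.39 kcal
Route 2: 98300 × 0.1 × 0.1 × 0.1 × 0.1 = 9.83 kcal
Route 3: 999900 × 0.1 × 0.1 × 0.1 × 0.1 × 0.1 = 9.999 kcal
Total at Species E: 43.39 + 9.83 + 9.999 = 63.219 kcal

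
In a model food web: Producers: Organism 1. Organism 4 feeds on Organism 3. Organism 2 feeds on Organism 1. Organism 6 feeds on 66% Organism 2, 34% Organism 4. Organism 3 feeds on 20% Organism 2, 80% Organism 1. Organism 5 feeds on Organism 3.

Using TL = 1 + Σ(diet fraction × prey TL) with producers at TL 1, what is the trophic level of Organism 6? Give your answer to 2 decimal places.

3.41

Organism 2: 1 + 1 = 2
Organism 3: 1 + (0.2×2 + 0.8×1) = 2.2
Organism 4: 1 + 2.2 = 3.2
Organism 5: 1 + 2.2 = 3.2
Organism 6: 1 + (0.66×2 + 0.34×3.2) = 3.408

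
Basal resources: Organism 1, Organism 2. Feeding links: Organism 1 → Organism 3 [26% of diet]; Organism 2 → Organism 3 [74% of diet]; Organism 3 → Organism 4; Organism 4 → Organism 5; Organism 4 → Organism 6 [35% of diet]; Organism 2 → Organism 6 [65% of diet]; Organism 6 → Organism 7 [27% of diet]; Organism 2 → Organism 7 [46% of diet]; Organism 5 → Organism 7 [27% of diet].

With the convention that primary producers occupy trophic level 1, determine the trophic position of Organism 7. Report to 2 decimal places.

3.27

Organism 3: 1 + (0.26×1 + 0.74×1) = 2
Organism 4: 1 + 2 = 3
Organism 5: 1 + 3 = 4
Organism 6: 1 + (0.35×3 + 0.65×1) = 2.7
Organism 7: 1 + (0.27×2.7 + 0.46×1 + 0.27×4) = 3.269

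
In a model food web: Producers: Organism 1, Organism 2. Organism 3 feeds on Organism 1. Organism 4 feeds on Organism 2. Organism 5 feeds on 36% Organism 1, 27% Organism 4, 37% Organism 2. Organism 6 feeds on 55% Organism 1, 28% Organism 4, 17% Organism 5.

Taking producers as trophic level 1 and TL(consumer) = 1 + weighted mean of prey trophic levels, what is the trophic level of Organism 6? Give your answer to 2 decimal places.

Organism 3: 1 + 1 = 2
Organism 4: 1 + 1 = 2
Organism 5: 1 + (0.36×1 + 0.27×2 + 0.37×1) = 2.27
Organism 6: 1 + (0.55×1 + 0.28×2 + 0.17×2.27) = 2.4959

2.50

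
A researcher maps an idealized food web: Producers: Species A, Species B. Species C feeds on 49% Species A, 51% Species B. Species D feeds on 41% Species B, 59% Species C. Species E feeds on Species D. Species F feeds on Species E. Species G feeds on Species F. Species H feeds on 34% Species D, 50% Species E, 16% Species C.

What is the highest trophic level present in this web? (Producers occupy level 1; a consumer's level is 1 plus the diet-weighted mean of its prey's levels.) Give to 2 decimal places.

Species C: 1 + (0.49×1 + 0.51×1) = 2
Species D: 1 + (0.41×1 + 0.59×2) = 2.59
Species E: 1 + 2.59 = 3.59
Species F: 1 + 3.59 = 4.59
Species G: 1 + 4.59 = 5.59
Species H: 1 + (0.34×2.59 + 0.5×3.59 + 0.16×2) = 3.9956

5.59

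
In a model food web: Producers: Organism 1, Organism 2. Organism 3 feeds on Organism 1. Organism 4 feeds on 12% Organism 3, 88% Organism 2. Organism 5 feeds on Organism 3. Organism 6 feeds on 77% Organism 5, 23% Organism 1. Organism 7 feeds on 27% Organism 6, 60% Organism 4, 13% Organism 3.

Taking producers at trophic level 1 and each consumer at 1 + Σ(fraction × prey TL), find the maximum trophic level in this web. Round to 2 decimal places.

Organism 3: 1 + 1 = 2
Organism 4: 1 + (0.12×2 + 0.88×1) = 2.12
Organism 5: 1 + 2 = 3
Organism 6: 1 + (0.77×3 + 0.23×1) = 3.54
Organism 7: 1 + (0.27×3.54 + 0.6×2.12 + 0.13×2) = 3.4878

3.54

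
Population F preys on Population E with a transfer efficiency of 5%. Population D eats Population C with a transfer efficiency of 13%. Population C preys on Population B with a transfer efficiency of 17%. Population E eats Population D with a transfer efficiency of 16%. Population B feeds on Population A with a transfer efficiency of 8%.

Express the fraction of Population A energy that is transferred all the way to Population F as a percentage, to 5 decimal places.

Product of link efficiencies: 0.08 × 0.17 × 0.13 × 0.16 × 0.05 = 0.000014144
As a percentage: 0.000014144 × 100 = 0.00141%

0.00141%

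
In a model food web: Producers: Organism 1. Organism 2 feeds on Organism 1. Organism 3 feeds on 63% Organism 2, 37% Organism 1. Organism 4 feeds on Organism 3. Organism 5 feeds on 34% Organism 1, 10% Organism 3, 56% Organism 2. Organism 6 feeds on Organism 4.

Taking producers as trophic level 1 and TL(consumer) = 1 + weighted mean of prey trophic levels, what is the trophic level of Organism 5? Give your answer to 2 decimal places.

2.72

Organism 2: 1 + 1 = 2
Organism 3: 1 + (0.63×2 + 0.37×1) = 2.63
Organism 4: 1 + 2.63 = 3.63
Organism 5: 1 + (0.34×1 + 0.1×2.63 + 0.56×2) = 2.723
Organism 6: 1 + 3.63 = 4.63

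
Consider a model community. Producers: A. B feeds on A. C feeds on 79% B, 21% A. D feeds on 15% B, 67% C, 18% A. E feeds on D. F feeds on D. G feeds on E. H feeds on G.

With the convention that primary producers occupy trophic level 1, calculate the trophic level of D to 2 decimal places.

B: 1 + 1 = 2
C: 1 + (0.79×2 + 0.21×1) = 2.79
D: 1 + (0.15×2 + 0.67×2.79 + 0.18×1) = 3.3493
E: 1 + 3.3493 = 4.3493
F: 1 + 3.3493 = 4.3493
G: 1 + 4.3493 = 5.3493
H: 1 + 5.3493 = 6.3493

3.35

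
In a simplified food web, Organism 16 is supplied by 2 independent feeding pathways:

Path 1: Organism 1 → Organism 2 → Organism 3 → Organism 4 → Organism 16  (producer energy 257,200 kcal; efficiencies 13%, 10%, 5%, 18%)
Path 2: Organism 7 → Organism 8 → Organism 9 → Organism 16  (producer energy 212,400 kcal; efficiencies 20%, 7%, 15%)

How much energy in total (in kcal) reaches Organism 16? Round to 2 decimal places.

Path 1: 257200 × 0.13 × 0.1 × 0.05 × 0.18 = 30.0924 kcal
Path 2: 212400 × 0.2 × 0.07 × 0.15 = 446.04 kcal
Total at Organism 16: 30.0924 + 446.04 = 476.1324 kcal

476.13 kcal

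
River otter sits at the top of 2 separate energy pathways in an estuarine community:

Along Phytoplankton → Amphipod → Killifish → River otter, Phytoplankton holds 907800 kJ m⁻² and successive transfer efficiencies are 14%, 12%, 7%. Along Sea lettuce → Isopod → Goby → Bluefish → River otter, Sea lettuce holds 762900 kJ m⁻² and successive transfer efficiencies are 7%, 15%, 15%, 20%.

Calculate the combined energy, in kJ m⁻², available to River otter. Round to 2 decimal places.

1307.89 kJ m⁻²

Via Phytoplankton: 907800 × 0.14 × 0.12 × 0.07 = 1067.5728 kJ m⁻²
Via Sea lettuce: 762900 × 0.07 × 0.15 × 0.15 × 0.2 = 240.3135 kJ m⁻²
Total at River otter: 1067.5728 + 240.3135 = 1307.8863 kJ m⁻²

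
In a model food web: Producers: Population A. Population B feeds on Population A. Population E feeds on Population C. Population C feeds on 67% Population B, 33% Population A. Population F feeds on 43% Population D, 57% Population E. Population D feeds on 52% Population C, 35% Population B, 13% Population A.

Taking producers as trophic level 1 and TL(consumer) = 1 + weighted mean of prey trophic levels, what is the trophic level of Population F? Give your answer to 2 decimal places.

Population B: 1 + 1 = 2
Population C: 1 + (0.67×2 + 0.33×1) = 2.67
Population D: 1 + (0.52×2.67 + 0.35×2 + 0.13×1) = 3.2184
Population E: 1 + 2.67 = 3.67
Population F: 1 + (0.43×3.2184 + 0.57×3.67) = 4.475812

4.48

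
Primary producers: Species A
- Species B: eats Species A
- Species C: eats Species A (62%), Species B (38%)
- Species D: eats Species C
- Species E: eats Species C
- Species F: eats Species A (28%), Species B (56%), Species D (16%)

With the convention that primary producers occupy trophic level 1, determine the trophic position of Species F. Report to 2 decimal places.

Species B: 1 + 1 = 2
Species C: 1 + (0.62×1 + 0.38×2) = 2.38
Species D: 1 + 2.38 = 3.38
Species E: 1 + 2.38 = 3.38
Species F: 1 + (0.28×1 + 0.56×2 + 0.16×3.38) = 2.9408

2.94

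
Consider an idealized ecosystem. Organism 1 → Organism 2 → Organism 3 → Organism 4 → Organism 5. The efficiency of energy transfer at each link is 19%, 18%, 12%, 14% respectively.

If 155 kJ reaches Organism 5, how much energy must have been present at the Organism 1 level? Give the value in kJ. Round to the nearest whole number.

Cumulative transfer efficiency: 0.19 × 0.18 × 0.12 × 0.14 = 0.00057456
Organism 1 energy = 155 / 0.00057456 = 269772 kJ

269772 kJ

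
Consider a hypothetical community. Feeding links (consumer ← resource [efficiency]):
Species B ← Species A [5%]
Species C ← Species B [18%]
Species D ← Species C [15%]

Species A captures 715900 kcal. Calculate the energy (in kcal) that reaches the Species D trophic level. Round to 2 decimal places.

Species B: 715900 × 0.05 = 35795 kcal
Species C: 35795 × 0.18 = 6443.1 kcal
Species D: 6443.1 × 0.15 = 966.465 kcal

966.47 kcal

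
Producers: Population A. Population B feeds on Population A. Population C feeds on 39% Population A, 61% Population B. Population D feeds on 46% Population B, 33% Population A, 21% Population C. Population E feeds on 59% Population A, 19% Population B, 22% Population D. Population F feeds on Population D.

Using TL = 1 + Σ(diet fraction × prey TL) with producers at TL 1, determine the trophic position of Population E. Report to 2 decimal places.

Population B: 1 + 1 = 2
Population C: 1 + (0.39×1 + 0.61×2) = 2.61
Population D: 1 + (0.46×2 + 0.33×1 + 0.21×2.61) = 2.7981
Population E: 1 + (0.59×1 + 0.19×2 + 0.22×2.7981) = 2.585582
Population F: 1 + 2.7981 = 3.7981

2.59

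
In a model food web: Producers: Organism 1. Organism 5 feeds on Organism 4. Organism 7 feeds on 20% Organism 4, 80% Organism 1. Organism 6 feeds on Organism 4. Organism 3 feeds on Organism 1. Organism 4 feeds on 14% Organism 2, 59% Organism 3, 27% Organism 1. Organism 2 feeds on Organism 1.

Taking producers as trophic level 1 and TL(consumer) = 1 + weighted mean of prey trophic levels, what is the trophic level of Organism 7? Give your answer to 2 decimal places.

2.35

Organism 2: 1 + 1 = 2
Organism 3: 1 + 1 = 2
Organism 4: 1 + (0.14×2 + 0.59×2 + 0.27×1) = 2.73
Organism 5: 1 + 2.73 = 3.73
Organism 6: 1 + 2.73 = 3.73
Organism 7: 1 + (0.2×2.73 + 0.8×1) = 2.346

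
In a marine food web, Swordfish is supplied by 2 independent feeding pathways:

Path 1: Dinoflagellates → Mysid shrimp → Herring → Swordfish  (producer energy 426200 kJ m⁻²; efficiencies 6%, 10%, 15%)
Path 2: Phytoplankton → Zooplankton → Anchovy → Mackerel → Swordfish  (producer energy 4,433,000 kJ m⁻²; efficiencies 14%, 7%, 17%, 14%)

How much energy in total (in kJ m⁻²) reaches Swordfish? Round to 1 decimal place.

Path 1: 426200 × 0.06 × 0.1 × 0.15 = 383.58 kJ m⁻²
Path 2: 4433000 × 0.14 × 0.07 × 0.17 × 0.14 = 1033.95292 kJ m⁻²
Total at Swordfish: 383.58 + 1033.95292 = 1417.53292 kJ m⁻²

1417.5 kJ m⁻²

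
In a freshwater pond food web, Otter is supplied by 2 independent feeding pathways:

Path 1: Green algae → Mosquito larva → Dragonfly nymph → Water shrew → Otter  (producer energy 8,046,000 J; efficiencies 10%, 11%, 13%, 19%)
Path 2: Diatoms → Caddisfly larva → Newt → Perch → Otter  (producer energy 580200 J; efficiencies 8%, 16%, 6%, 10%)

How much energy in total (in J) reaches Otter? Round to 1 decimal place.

Path 1: 8046000 × 0.1 × 0.11 × 0.13 × 0.19 = 2186.0982 J
Path 2: 580200 × 0.08 × 0.16 × 0.06 × 0.1 = 44.55936 J
Total at Otter: 2186.0982 + 44.55936 = 2230.65756 J

2230.7 J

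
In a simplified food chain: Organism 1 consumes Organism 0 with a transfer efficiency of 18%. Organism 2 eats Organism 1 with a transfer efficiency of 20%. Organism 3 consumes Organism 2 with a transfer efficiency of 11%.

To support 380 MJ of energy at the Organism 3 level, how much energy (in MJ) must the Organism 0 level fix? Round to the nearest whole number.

Cumulative transfer efficiency: 0.18 × 0.2 × 0.11 = 0.00396
Organism 0 energy = 380 / 0.00396 = 95960 MJ

95960 MJ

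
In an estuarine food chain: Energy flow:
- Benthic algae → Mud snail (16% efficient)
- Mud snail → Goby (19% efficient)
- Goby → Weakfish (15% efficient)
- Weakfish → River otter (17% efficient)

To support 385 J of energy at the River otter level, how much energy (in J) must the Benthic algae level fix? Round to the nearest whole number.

496646 J

Cumulative transfer efficiency: 0.16 × 0.19 × 0.15 × 0.17 = 0.0007752
Benthic algae energy = 385 / 0.0007752 = 496646 J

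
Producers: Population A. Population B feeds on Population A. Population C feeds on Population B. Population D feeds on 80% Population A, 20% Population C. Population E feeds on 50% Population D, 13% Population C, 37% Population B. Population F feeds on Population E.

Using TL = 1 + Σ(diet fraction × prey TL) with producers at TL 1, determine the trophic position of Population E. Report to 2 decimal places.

3.33

Population B: 1 + 1 = 2
Population C: 1 + 2 = 3
Population D: 1 + (0.8×1 + 0.2×3) = 2.4
Population E: 1 + (0.5×2.4 + 0.13×3 + 0.37×2) = 3.33
Population F: 1 + 3.33 = 4.33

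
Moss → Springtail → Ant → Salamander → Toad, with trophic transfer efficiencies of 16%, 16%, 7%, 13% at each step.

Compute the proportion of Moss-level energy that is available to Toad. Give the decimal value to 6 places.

Product of link efficiencies: 0.16 × 0.16 × 0.07 × 0.13 = 0.00023296

0.000233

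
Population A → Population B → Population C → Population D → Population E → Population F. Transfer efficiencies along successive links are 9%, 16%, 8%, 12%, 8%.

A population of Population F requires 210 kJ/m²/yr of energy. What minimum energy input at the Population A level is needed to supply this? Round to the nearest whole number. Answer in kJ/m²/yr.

18988715 kJ/m²/yr

Cumulative transfer efficiency: 0.09 × 0.16 × 0.08 × 0.12 × 0.08 = 0.0000110592
Population A energy = 210 / 0.0000110592 = 18988715 kJ/m²/yr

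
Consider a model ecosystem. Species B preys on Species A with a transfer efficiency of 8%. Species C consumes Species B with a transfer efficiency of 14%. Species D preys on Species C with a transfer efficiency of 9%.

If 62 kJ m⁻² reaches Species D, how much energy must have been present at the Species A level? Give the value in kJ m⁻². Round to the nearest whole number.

Cumulative transfer efficiency: 0.08 × 0.14 × 0.09 = 0.001008
Species A energy = 62 / 0.001008 = 61508 kJ m⁻²

61508 kJ m⁻²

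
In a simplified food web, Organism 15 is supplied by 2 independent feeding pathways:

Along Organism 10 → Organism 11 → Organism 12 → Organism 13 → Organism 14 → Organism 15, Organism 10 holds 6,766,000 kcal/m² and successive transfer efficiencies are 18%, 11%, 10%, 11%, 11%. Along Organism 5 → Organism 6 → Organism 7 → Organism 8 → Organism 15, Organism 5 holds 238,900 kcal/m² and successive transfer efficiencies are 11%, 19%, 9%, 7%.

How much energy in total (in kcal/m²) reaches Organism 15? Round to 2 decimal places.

Via Organism 10: 6766000 × 0.18 × 0.11 × 0.1 × 0.11 × 0.11 = 162.099828 kcal/m²
Via Organism 5: 238900 × 0.11 × 0.19 × 0.09 × 0.07 = 31.455963 kcal/m²
Total at Organism 15: 162.099828 + 31.455963 = 193.555791 kcal/m²

193.56 kcal/m²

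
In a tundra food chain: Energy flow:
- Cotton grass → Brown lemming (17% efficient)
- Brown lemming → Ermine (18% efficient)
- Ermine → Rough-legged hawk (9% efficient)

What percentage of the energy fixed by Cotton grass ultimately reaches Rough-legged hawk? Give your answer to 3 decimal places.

0.275%

Product of link efficiencies: 0.17 × 0.18 × 0.09 = 0.002754
As a percentage: 0.002754 × 100 = 0.275%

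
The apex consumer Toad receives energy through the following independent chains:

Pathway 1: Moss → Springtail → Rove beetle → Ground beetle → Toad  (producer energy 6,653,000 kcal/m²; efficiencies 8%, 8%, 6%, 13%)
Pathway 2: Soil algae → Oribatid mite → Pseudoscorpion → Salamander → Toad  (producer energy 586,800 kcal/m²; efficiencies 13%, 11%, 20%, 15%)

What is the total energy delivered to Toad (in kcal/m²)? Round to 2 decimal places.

Pathway 1: 6653000 × 0.08 × 0.08 × 0.06 × 0.13 = 332.11776 kcal/m²
Pathway 2: 586800 × 0.13 × 0.11 × 0.2 × 0.15 = 251.7372 kcal/m²
Total at Toad: 332.11776 + 251.7372 = 583.85496 kcal/m²

583.85 kcal/m²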